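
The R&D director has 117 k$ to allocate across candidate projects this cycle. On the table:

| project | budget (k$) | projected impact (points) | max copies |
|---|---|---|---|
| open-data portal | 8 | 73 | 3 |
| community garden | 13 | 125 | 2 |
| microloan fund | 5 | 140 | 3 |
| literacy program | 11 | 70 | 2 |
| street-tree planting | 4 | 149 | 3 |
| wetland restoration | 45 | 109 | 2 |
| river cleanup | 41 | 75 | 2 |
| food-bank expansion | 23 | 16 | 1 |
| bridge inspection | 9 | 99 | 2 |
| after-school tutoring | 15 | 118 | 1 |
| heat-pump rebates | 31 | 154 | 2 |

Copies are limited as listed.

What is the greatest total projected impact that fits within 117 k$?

1674

Density check — street-tree planting 37.25, microloan fund 28.00, bridge inspection 11.00 are the best per k$.
The ratio heuristic lands on 3×open-data portal + 2×community garden + 3×microloan fund + 3×street-tree planting + 2×bridge inspection + after-school tutoring (1652) but leaves 7 k$ idle.
Replace after-school tutoring with 2×literacy program: the trade gains 22 net, giving 1674 at 117 k$.
Nothing else within 117 k$ beats 1674.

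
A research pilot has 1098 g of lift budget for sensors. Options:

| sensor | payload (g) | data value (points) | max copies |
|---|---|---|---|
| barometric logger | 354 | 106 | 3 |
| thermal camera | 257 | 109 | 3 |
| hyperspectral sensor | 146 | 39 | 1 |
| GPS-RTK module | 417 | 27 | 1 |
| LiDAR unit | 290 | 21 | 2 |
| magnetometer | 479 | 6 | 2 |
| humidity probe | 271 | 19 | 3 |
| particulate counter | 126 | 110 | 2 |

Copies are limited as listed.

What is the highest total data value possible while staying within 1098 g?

Best packing: 3×thermal camera + 2×particulate counter — 1023 g, 547 total.
No other feasible combination exceeds 547.

547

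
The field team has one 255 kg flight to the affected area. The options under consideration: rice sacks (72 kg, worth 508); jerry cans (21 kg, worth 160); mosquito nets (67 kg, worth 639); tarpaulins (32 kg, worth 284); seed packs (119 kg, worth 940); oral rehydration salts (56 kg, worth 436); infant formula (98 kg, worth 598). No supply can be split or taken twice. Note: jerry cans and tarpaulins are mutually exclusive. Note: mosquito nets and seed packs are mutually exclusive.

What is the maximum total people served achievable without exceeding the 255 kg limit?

Taking mosquito nets + tarpaulins + oral rehydration salts + infant formula: 253 kg used, 1957 in people served.
That's the maximum — no feasible swap from here does better than 1957.

1957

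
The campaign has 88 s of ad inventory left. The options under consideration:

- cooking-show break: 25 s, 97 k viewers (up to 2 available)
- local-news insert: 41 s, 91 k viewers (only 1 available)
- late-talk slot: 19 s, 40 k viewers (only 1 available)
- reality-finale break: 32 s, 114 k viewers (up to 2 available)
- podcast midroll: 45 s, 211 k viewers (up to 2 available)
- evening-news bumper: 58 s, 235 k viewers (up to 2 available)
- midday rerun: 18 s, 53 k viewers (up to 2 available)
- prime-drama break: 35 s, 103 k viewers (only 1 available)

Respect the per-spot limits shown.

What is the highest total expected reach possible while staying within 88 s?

361

Ranking by ratio (expected reach/s): podcast midroll 4.69, evening-news bumper 4.05, cooking-show break 3.88.
Taking cooking-show break + podcast midroll + midday rerun: 88 s used, 361 in expected reach.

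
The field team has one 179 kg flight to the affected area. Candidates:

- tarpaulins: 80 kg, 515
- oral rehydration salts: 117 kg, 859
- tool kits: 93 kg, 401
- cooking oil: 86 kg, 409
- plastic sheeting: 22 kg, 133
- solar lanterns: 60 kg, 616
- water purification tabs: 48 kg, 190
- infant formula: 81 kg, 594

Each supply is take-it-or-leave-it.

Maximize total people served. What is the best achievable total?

Density check — solar lanterns 10.27, oral rehydration salts 7.34, infant formula 7.33, tarpaulins 6.44 are the best per kg.
Taking oral rehydration salts + solar lanterns: 177 kg used, 1475 in people served.
Nothing else within 179 kg beats 1475.

1475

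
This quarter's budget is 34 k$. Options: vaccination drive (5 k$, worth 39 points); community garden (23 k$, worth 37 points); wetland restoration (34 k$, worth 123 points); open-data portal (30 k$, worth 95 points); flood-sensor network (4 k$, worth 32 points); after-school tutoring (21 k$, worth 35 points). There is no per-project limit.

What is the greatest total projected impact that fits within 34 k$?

270

Density check — flood-sensor network 8.00, vaccination drive 7.80, wetland restoration 3.62, open-data portal 3.17 are the best per k$.
Greedy by ratio would take 8×flood-sensor network: 32 k$ used, total 256.
Dropping 2×flood-sensor network frees 8 k$; slotting in 2×vaccination drive (10 k$) lifts the total to 270 at 34 k$.
Every other selection either busts 34 k$ or fails to beat 270.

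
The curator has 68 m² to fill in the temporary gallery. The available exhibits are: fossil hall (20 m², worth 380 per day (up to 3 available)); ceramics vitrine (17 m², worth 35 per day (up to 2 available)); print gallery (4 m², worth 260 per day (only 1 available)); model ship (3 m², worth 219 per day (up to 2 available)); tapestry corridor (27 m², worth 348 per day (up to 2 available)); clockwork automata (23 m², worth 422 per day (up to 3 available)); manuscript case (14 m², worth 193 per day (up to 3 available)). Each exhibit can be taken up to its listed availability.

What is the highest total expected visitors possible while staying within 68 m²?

Filling by ratio: 2×fossil hall + print gallery + 2×model ship + manuscript case for 1651, with 4 m² left unused.
The 20 m² tied up in fossil hall is better spent on clockwork automata — total rises to 1693 (67 m²).
Every other selection either busts 68 m² or exceeds an availability limit or fails to beat 1693.

1693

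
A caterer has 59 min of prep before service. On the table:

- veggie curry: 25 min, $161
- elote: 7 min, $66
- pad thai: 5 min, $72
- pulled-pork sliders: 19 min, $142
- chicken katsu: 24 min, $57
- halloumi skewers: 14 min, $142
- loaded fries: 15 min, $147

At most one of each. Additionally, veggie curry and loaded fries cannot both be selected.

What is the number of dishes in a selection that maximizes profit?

Best achievable profit is 503.
For example pad thai + pulled-pork sliders + halloumi skewers + loaded fries achieves it, using 53 min.
Every optimal selection uses 4 dishes.

4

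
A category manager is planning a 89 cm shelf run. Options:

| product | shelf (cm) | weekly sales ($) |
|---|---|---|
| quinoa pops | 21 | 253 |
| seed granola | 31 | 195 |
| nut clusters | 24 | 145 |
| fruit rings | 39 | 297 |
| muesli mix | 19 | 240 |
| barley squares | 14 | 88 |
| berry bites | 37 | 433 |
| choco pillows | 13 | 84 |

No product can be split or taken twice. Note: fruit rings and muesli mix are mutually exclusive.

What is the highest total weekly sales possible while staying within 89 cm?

926

The ratio ordering already packs tightly: quinoa pops + muesli mix + berry bites, 77 cm, 926.
The closest alternative, quinoa pops + seed granola + berry bites, reaches only 881.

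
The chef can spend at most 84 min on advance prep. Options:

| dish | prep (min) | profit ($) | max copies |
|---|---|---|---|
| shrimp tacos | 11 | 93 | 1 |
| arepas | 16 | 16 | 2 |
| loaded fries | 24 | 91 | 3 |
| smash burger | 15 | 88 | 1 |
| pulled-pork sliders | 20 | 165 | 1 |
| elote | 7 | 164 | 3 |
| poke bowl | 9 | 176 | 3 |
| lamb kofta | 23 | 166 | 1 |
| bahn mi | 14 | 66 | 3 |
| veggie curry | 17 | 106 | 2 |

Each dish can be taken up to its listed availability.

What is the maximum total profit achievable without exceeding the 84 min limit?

The ratio heuristic lands on shrimp tacos + pulled-pork sliders + 3×elote + 3×poke bowl (1278) but leaves 5 min idle.
The 20 min tied up in pulled-pork sliders is better spent on lamb kofta — total rises to 1279 (82 min).

1279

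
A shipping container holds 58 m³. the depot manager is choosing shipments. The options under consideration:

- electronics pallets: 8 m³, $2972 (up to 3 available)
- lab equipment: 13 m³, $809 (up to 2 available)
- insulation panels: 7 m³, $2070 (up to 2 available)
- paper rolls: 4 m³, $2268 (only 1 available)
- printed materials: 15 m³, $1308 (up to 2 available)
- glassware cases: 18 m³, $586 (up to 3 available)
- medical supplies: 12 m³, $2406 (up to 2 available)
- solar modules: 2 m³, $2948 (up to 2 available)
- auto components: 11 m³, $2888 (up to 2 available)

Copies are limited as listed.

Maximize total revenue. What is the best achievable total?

24108

Density check — solar modules 1474.00, paper rolls 567.00, electronics pallets 371.50 are the best per m³.
Best packing: 3×electronics pallets + 2×insulation panels + paper rolls + 2×solar modules + auto components — 57 m³, 24108 total.
The spare 1 m³ is too small for any remaining shipment, and no exchange beats 24108.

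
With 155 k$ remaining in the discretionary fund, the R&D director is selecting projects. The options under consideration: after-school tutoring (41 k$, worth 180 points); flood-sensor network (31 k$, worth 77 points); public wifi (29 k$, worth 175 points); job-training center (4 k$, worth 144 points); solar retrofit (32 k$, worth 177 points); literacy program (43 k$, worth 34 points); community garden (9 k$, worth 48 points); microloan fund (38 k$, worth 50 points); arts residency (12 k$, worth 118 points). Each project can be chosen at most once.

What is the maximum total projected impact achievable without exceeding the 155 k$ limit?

871

Ranking by ratio (projected impact/k$): job-training center 36.00, arts residency 9.83, public wifi 6.03, solar retrofit 5.53.
The ratio heuristic lands on after-school tutoring + public wifi + job-training center + solar retrofit + community garden + arts residency (842) but leaves 28 k$ idle.
Replace community garden with flood-sensor network: the trade gains 29 net, giving 871 at 149 k$.
Next best is after-school tutoring + public wifi + job-training center + solar retrofit + community garden + arts residency at 842 (127 k$) — short by 29.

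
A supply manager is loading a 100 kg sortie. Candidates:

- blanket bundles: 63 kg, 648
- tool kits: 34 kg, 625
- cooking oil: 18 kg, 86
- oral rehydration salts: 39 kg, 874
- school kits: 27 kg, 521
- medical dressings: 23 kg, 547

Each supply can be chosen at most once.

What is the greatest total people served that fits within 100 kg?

Ranking by ratio (people served/kg): medical dressings 23.78, oral rehydration salts 22.41, school kits 19.30.
Taking the top-ratio supplies first gives oral rehydration salts + school kits + medical dressings for 1942 (89 kg).
Dropping school kits frees 27 kg; slotting in tool kits (34 kg) lifts the total to 2046 at 96 kg.

2046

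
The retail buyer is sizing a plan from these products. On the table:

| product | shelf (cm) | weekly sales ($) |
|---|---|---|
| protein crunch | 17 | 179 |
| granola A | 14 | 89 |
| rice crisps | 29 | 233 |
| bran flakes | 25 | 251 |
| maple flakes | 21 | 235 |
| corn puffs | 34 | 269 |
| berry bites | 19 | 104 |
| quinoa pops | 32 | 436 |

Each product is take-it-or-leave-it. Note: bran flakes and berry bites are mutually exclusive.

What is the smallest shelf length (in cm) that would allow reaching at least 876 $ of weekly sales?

78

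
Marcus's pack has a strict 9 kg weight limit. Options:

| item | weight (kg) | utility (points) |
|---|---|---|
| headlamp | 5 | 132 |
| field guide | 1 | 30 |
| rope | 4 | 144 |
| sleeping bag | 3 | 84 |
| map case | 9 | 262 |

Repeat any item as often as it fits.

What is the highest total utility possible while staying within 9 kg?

Ranking by ratio (utility/kg): rope 36.00, field guide 30.00, map case 29.11.
Best packing: field guide + 2×rope — 9 kg, 318 total.
Nothing else within 9 kg beats 318.

318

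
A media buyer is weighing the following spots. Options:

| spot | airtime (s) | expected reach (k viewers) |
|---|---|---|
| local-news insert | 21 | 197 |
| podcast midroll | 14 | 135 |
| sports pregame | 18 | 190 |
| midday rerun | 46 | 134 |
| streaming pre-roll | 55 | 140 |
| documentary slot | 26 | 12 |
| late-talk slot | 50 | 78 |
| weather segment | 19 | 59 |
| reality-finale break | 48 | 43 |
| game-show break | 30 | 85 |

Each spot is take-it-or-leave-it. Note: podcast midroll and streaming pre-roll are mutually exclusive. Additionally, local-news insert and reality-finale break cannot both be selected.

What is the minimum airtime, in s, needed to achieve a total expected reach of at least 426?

53

Look for the lowest-airtime combination reaching 426.
local-news insert + podcast midroll + sports pregame reaches 522 using 53 s.
Below 53 s the best achievable stays under 426.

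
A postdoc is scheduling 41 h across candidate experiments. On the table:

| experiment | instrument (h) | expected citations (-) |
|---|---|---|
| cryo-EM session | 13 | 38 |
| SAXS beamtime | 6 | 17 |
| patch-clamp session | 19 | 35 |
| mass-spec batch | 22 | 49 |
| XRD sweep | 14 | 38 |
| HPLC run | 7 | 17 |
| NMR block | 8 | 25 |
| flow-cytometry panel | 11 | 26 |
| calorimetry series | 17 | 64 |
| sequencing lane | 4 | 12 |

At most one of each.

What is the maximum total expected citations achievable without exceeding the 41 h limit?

131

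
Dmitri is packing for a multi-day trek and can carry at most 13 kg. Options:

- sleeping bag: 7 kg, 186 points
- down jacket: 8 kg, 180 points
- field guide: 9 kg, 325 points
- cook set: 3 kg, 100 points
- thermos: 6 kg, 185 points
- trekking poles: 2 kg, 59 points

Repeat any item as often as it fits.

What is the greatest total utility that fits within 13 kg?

By utility per kg: field guide 36.11, cook set 33.33, thermos 30.83, trekking poles 29.50 lead.
A density-first pass picks field guide + cook set — 425 at 12 kg.
Dropping cook set frees 3 kg; slotting in 2×trekking poles (4 kg) lifts the total to 443 at 13 kg.

443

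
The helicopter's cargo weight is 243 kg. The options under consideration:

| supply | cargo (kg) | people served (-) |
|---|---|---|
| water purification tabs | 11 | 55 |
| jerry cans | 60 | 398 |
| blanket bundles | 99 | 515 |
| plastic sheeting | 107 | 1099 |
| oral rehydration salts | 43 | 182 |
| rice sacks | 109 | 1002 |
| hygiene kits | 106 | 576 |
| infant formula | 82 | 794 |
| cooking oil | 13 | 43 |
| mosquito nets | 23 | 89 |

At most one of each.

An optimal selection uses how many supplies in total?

4

Best achievable people served is 2199.
One optimal bundle: water purification tabs + plastic sheeting + rice sacks + cooking oil (240 kg).
Every optimal selection uses 4 supplies.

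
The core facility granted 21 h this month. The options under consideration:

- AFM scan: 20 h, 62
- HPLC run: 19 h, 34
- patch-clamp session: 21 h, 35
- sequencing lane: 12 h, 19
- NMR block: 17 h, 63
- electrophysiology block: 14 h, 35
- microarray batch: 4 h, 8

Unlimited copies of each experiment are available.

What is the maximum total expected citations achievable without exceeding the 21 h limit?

Taking NMR block + microarray batch: 21 h used, 71 in expected citations.

71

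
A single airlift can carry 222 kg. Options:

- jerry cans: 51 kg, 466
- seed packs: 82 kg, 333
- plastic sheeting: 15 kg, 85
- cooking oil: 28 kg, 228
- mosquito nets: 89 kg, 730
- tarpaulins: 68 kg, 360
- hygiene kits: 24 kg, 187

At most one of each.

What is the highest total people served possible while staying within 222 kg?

Taking jerry cans + plastic sheeting + cooking oil + mosquito nets + hygiene kits: 207 kg used, 1696 in people served.
An exhaustive check of the 128 subsets confirms 1696.

1696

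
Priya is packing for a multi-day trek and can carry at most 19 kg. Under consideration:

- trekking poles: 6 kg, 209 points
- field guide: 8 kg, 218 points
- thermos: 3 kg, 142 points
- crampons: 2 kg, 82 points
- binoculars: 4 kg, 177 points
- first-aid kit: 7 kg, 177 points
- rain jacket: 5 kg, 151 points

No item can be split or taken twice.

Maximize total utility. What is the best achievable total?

679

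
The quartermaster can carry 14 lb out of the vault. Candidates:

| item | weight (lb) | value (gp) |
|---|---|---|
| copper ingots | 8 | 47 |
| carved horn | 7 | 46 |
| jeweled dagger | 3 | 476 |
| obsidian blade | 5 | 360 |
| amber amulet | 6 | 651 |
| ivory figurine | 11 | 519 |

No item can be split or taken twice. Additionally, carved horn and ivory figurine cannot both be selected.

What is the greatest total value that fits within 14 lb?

1487

The ratio ordering already packs tightly: jeweled dagger + obsidian blade + amber amulet, 14 lb, 1487.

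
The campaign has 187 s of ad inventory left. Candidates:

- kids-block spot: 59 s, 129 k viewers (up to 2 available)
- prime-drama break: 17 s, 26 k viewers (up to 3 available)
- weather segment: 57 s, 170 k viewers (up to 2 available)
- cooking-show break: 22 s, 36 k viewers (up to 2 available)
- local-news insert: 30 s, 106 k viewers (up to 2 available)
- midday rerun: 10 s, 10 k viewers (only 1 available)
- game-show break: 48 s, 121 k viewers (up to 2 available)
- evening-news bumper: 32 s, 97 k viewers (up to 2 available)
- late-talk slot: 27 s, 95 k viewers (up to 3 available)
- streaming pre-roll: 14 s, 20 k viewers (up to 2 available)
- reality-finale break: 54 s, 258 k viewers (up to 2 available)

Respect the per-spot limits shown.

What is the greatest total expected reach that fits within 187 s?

Taking prime-drama break + 2×local-news insert + 2×reality-finale break: 185 s used, 754 in expected reach.

754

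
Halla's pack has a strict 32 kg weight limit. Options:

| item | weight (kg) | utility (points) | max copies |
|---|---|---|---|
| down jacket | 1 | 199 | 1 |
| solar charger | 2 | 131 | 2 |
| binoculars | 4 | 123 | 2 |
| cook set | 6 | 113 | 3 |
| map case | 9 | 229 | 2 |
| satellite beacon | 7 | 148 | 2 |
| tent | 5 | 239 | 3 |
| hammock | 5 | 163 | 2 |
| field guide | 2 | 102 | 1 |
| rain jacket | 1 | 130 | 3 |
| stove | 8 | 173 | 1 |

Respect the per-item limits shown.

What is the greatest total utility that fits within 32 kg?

Density check — down jacket 199.00, rain jacket 130.00, solar charger 65.50, field guide 51.00 are the best per kg.
A density-first pass picks down jacket + 2×solar charger + 3×tent + hammock + field guide + 3×rain jacket — 1833 at 30 kg.
Replace field guide with binoculars: the trade gains 21 net, giving 1854 at 32 kg.
No other feasible combination exceeds 1854.

1854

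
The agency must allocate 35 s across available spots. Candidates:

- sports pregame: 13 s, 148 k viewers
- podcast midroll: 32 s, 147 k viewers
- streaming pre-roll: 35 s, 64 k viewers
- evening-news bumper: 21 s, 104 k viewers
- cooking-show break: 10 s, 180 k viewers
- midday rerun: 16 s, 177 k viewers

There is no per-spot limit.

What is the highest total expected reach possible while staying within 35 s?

540

By expected reach per s: cooking-show break 18.00, sports pregame 11.38, midday rerun 11.06, evening-news bumper 4.95 lead.
The ratio ordering already packs tightly: 3×cooking-show break, 30 s, 540.
That's the maximum — no swap from here does better than 540.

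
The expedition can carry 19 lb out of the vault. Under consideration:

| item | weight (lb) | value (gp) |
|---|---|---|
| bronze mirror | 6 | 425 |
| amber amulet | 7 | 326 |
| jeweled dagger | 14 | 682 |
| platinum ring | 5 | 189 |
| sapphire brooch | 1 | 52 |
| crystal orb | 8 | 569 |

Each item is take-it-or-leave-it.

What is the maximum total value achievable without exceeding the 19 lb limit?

1183

Taking the top-ratio items first gives bronze mirror + sapphire brooch + crystal orb for 1046 (15 lb).
Replace sapphire brooch with platinum ring: the trade gains 137 net, giving 1183 at 19 lb.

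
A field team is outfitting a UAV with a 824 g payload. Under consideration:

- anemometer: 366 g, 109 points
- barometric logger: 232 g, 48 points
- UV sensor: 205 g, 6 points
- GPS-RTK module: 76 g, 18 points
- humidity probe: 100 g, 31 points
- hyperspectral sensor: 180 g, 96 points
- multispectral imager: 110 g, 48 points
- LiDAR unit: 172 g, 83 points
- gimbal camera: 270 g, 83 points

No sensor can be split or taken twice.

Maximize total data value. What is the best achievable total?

By data value per g: hyperspectral sensor 0.53, LiDAR unit 0.48, multispectral imager 0.44, humidity probe 0.31 lead.
Greedy by ratio would take GPS-RTK module + humidity probe + hyperspectral sensor + multispectral imager + LiDAR unit: 638 g used, total 276.
Replace humidity probe with gimbal camera: the trade gains 52 net, giving 328 at 808 g.
Next best is anemometer + humidity probe + hyperspectral sensor + LiDAR unit at 319 (818 g) — short by 9.

328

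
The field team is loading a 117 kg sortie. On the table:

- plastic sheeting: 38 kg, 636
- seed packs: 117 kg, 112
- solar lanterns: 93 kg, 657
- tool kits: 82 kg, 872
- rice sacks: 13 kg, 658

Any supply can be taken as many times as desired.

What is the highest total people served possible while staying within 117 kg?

5922

The ratio ordering already packs tightly: 9×rice sacks, 117 kg, 5922.
Nothing else within 117 kg beats 5922.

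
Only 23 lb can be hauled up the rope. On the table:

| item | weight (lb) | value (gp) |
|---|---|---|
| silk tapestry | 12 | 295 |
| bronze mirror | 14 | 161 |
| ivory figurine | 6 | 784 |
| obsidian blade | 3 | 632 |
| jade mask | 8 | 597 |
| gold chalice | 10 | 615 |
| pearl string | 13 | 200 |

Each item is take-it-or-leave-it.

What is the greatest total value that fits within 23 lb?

Greedy by ratio would take ivory figurine + obsidian blade + jade mask: 17 lb used, total 2013.
Dropping jade mask frees 8 lb; slotting in gold chalice (10 lb) lifts the total to 2031 at 19 lb.
Every other selection either busts 23 lb or fails to beat 2031.

2031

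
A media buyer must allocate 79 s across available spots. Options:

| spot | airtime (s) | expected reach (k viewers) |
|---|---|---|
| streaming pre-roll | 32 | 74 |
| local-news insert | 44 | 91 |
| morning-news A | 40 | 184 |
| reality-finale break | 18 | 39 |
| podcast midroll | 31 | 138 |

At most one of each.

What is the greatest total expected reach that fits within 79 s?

Taking morning-news A + podcast midroll: 71 s used, 322 in expected reach.
Runner-up streaming pre-roll + morning-news A tops out at 258.

322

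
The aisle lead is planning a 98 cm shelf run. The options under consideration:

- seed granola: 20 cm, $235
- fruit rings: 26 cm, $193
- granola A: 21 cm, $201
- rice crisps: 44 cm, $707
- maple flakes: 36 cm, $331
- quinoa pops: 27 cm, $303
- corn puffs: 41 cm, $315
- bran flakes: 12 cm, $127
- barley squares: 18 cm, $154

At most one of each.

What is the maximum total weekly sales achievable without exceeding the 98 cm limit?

By weekly sales per cm: rice crisps 16.07, seed granola 11.75, quinoa pops 11.22 lead.
The ratio heuristic lands on seed granola + rice crisps + quinoa pops (1245) but leaves 7 cm idle.
Dropping quinoa pops frees 27 cm; slotting in granola A + bran flakes (33 cm) lifts the total to 1270 at 97 cm.
That's the maximum — no swap from here does better than 1270.

1270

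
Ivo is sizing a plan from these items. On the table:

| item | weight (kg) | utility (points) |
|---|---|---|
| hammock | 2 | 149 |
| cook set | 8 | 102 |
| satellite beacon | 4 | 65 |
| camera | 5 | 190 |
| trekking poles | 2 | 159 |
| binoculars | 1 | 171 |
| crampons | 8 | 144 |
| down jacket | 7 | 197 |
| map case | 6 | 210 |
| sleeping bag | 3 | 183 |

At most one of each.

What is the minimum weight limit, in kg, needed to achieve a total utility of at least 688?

11

Need the lightest bundle worth ≥ 688.
hammock + trekking poles + binoculars + map case reaches 689 using 11 kg.
No combination under 11 kg hits 688.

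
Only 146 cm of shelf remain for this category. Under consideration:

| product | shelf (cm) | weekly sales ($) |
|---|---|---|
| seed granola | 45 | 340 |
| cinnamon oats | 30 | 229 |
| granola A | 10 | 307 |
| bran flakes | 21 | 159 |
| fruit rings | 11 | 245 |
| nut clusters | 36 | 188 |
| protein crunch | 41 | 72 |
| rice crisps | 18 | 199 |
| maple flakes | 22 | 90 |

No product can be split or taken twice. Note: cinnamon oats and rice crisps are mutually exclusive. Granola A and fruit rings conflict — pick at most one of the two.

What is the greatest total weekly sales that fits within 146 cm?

1223

By weekly sales per cm: granola A 30.70, fruit rings 22.27, rice crisps 11.06 lead.
Seed granola + cinnamon oats + granola A + bran flakes + nut clusters uses 142 of the 146 cm and totals 1223.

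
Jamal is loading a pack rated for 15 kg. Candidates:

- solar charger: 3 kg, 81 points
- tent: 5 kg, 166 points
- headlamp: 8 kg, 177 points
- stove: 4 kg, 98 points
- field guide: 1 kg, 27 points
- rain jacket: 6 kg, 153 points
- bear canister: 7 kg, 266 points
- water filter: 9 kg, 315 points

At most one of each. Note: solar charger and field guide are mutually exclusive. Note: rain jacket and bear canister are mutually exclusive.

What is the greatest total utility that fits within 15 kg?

513

Density check — bear canister 38.00, water filter 35.00, tent 33.20, solar charger 27.00 are the best per kg.
Best packing: solar charger + tent + bear canister — 15 kg, 513 total.
Runner-up tent + field guide + water filter tops out at 508.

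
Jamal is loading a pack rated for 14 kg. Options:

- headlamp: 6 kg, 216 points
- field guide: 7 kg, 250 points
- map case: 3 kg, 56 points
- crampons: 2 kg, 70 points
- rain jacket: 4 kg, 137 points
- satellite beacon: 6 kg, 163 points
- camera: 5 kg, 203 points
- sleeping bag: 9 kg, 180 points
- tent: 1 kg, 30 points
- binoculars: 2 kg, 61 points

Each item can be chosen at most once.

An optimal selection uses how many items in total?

Best achievable utility is 523.
field guide + crampons + camera hits 523 at 14 kg.
Every optimal selection uses 3 items.

3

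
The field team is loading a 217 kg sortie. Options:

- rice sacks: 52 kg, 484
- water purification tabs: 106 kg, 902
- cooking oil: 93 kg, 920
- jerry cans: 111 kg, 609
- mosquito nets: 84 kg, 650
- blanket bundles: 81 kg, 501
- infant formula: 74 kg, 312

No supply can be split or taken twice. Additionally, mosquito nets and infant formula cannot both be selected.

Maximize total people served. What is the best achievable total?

1822

A density-first pass picks rice sacks + cooking oil — 1404 at 145 kg.
Dropping rice sacks frees 52 kg; slotting in water purification tabs (106 kg) lifts the total to 1822 at 199 kg.
Next best is rice sacks + mosquito nets + blanket bundles at 1635 (217 kg) — short by 187.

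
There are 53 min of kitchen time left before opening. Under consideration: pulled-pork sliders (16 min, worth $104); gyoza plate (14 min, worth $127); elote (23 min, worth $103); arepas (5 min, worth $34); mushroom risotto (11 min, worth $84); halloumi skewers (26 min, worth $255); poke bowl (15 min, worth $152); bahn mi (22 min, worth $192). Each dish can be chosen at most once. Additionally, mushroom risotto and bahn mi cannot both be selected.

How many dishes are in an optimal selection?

3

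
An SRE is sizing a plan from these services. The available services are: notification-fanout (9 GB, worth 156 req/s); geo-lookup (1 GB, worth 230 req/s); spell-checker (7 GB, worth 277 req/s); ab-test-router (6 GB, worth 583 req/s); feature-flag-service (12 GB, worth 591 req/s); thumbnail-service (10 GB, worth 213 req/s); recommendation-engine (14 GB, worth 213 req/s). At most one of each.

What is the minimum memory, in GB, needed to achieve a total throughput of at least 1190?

19

Look for the lowest-memory combination reaching 1190.
geo-lookup + ab-test-router + feature-flag-service: 1404 throughput at 19 GB.
Below 19 GB the best achievable stays under 1190.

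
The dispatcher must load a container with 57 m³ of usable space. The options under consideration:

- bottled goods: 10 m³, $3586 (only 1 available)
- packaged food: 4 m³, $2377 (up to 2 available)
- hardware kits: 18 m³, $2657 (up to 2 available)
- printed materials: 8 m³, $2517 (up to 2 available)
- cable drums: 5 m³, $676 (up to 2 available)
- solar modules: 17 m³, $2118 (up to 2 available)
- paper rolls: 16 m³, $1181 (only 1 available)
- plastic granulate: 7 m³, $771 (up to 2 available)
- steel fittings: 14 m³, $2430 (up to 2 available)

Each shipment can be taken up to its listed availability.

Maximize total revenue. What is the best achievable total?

16707

By revenue per m³: packaged food 594.25, bottled goods 358.60, printed materials 314.62, steel fittings 173.57 lead.
Taking the top-ratio shipments first gives bottled goods + 2×packaged food + 2×printed materials + cable drums + steel fittings for 16480 (53 m³).
Dropping steel fittings frees 14 m³; slotting in hardware kits (18 m³) lifts the total to 16707 at 57 m³.
No other feasible combination exceeds 16707.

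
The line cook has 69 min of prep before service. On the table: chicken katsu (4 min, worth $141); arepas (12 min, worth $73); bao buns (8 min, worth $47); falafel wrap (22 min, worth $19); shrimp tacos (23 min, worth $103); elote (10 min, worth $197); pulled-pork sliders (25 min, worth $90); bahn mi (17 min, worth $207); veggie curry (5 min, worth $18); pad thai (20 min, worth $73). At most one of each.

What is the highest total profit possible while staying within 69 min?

Filling by ratio: chicken katsu + arepas + bao buns + elote + bahn mi + veggie curry for 683, with 13 min left unused.
Replace bao buns and veggie curry with shrimp tacos: the trade gains 38 net, giving 721 at 66 min.
Next best is chicken katsu + bao buns + shrimp tacos + elote + bahn mi + veggie curry at 713 (67 min) — short by 8.

721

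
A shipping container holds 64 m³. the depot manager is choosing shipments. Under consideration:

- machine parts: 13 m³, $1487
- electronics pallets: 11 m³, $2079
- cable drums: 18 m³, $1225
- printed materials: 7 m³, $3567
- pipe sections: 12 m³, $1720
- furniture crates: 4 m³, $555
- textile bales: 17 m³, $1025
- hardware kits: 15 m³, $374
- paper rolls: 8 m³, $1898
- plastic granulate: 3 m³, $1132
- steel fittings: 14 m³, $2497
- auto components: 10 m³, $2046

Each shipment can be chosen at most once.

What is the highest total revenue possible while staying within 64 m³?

Greedy by ratio would take electronics pallets + printed materials + furniture crates + paper rolls + plastic granulate + steel fittings + auto components: 57 m³ used, total 13774.
Replace furniture crates and steel fittings with machine parts + pipe sections: the trade gains 155 net, giving 13929 at 64 m³.

13929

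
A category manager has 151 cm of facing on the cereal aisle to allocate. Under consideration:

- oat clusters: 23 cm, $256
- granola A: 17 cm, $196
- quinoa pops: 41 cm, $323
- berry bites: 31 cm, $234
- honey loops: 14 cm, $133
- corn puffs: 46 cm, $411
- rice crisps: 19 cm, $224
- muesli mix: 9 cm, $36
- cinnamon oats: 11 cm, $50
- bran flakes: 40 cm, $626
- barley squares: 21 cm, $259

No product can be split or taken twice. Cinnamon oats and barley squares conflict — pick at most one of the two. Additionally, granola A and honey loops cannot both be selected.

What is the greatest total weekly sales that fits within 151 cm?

1795

Ranking by ratio (weekly sales/cm): bran flakes 15.65, barley squares 12.33, rice crisps 11.79, granola A 11.53.
Best packing: oat clusters + granola A + berry bites + rice crisps + bran flakes + barley squares — 151 cm, 1795 total.
No other feasible combination exceeds 1795.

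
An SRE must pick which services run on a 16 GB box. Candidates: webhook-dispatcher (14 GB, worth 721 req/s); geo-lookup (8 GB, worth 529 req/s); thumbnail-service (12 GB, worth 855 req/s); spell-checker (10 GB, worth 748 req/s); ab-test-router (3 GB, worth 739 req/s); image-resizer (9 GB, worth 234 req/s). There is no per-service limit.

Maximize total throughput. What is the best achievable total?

3695

By throughput per GB: ab-test-router 246.33, spell-checker 74.80, thumbnail-service 71.25, geo-lookup 66.12 lead.
Best packing: 5×ab-test-router — 15 GB, 3695 total.
No other feasible combination exceeds 3695.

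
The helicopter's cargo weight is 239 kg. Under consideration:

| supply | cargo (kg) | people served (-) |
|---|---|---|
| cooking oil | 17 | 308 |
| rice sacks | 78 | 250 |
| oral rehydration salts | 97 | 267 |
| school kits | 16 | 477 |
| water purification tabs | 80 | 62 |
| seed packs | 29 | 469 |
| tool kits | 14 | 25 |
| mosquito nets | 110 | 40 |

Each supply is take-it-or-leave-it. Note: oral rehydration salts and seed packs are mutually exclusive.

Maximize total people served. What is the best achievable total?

1591

By people served per kg: school kits 29.81, cooking oil 18.12, seed packs 16.17, rice sacks 3.21 lead.
Cooking oil + rice sacks + school kits + water purification tabs + seed packs + tool kits uses 234 of the 239 kg and totals 1591.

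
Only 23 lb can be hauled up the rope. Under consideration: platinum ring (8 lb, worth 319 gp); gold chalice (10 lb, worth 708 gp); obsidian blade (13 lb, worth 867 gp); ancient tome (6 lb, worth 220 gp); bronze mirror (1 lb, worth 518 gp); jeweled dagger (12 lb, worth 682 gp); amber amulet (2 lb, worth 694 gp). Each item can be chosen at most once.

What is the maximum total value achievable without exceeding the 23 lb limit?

2299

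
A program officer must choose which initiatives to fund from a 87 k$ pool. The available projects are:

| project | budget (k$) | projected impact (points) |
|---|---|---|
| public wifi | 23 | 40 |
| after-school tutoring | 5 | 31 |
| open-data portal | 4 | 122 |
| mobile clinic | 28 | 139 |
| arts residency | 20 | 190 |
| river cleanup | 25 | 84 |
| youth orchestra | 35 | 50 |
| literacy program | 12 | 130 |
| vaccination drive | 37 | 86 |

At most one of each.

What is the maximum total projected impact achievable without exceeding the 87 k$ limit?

The ratio heuristic lands on after-school tutoring + open-data portal + mobile clinic + arts residency + literacy program (612) but leaves 18 k$ idle.
Replace after-school tutoring with public wifi: the trade gains 9 net, giving 621 at 87 k$.
Next best is after-school tutoring + open-data portal + mobile clinic + arts residency + literacy program at 612 (69 k$) — short by 9.

621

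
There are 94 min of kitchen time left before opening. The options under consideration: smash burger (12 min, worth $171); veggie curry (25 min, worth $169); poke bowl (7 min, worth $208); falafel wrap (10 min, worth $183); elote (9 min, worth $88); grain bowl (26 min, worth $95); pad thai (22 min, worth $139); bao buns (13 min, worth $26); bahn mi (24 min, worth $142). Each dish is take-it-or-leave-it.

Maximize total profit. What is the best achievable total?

The ratio heuristic lands on smash burger + veggie curry + poke bowl + falafel wrap + elote + pad thai (958) but leaves 9 min idle.
Dropping pad thai frees 22 min; slotting in bahn mi (24 min) lifts the total to 961 at 87 min.

961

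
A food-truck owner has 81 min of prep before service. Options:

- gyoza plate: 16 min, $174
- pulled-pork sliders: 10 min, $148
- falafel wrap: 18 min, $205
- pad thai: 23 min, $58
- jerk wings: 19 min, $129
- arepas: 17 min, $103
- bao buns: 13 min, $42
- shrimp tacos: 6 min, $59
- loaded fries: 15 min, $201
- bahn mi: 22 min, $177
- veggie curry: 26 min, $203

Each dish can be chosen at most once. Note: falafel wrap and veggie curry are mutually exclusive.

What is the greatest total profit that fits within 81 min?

By profit per min: pulled-pork sliders 14.80, loaded fries 13.40, falafel wrap 11.39, gyoza plate 10.88 lead.
Taking the top-ratio dishes first gives gyoza plate + pulled-pork sliders + falafel wrap + bao buns + shrimp tacos + loaded fries for 829 (78 min).
Dropping bao buns and shrimp tacos frees 19 min; slotting in bahn mi (22 min) lifts the total to 905 at 81 min.
Runner-up gyoza plate + pulled-pork sliders + falafel wrap + jerk wings + loaded fries tops out at 857.

905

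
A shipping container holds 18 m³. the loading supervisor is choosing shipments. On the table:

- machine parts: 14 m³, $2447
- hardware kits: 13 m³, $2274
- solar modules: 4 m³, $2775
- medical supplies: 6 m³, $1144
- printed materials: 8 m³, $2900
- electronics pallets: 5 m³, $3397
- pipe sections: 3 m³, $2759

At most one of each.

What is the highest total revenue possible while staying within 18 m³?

Taking solar modules + medical supplies + electronics pallets + pipe sections: 18 m³ used, 10075 in revenue.

10075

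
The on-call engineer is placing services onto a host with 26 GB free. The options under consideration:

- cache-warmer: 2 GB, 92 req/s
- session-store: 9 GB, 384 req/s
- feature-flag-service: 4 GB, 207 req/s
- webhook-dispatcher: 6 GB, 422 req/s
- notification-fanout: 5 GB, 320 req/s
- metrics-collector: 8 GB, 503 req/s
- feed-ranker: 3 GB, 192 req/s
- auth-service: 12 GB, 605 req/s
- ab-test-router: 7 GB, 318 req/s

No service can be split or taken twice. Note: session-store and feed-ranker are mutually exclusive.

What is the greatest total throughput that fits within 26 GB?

1644

Taking feature-flag-service + webhook-dispatcher + notification-fanout + metrics-collector + feed-ranker: 26 GB used, 1644 in throughput.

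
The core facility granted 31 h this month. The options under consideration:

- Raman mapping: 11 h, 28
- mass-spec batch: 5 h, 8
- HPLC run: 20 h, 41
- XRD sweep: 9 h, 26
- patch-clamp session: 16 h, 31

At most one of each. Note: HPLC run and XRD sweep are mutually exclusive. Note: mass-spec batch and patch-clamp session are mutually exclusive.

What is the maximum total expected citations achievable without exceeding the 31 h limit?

By expected citations per h: XRD sweep 2.89, Raman mapping 2.55, HPLC run 2.05 lead.
Filling by ratio: Raman mapping + mass-spec batch + XRD sweep for 62, with 6 h left unused.
Replace mass-spec batch and XRD sweep with HPLC run: the trade gains 7 net, giving 69 at 31 h.
Nothing else feasible within 31 h beats 69.

69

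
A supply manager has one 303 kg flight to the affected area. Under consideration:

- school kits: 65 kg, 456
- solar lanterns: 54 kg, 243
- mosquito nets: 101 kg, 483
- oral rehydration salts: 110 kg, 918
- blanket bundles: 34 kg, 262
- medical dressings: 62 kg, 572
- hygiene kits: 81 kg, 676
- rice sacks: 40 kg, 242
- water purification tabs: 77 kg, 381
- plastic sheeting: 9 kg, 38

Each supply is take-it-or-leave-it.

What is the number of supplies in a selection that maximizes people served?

Optimal total is 2466.
One optimal bundle: oral rehydration salts + blanket bundles + medical dressings + hygiene kits + plastic sheeting (296 kg).
All optima have 5 supplies.

5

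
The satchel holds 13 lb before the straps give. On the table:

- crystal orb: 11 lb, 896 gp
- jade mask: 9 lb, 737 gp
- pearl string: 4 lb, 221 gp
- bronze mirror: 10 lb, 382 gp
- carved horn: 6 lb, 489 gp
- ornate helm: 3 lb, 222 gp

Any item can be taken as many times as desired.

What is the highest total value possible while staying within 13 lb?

978

Greedy by ratio would take jade mask + ornate helm: 12 lb used, total 959.
Dropping jade mask and ornate helm frees 12 lb; slotting in 2×carved horn (12 lb) lifts the total to 978 at 12 lb.
The spare 1 lb is too small for any remaining item, and no exchange beats 978.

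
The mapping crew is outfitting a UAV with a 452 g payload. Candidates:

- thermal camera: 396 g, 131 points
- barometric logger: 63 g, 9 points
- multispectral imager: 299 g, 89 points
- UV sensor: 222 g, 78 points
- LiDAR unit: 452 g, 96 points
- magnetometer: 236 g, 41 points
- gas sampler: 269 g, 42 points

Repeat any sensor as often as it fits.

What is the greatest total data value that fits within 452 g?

156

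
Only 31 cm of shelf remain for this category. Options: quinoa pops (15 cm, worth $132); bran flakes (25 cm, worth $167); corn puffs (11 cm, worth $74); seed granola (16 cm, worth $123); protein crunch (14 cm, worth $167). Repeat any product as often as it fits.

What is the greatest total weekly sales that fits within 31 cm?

Taking 2×protein crunch: 28 cm used, 334 in weekly sales.
Nothing else within 31 cm beats 334.

334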